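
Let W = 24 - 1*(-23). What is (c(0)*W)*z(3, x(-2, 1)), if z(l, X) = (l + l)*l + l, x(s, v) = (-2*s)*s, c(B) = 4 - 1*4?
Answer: 0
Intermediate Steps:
c(B) = 0 (c(B) = 4 - 4 = 0)
x(s, v) = -2*s²
z(l, X) = l + 2*l² (z(l, X) = (2*l)*l + l = 2*l² + l = l + 2*l²)
W = 47 (W = 24 + 23 = 47)
(c(0)*W)*z(3, x(-2, 1)) = (0*47)*(3*(1 + 2*3)) = 0*(3*(1 + 6)) = 0*(3*7) = 0*21 = 0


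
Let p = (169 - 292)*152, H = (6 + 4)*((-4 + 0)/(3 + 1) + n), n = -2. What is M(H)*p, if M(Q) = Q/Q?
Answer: -18696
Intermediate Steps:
H = -30 (H = (6 + 4)*((-4 + 0)/(3 + 1) - 2) = 10*(-4/4 - 2) = 10*(-4*¼ - 2) = 10*(-1 - 2) = 10*(-3) = -30)
M(Q) = 1
p = -18696 (p = -123*152 = -18696)
M(H)*p = 1*(-18696) = -18696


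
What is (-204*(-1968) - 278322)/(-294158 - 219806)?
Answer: -61575/256982 ≈ -0.23961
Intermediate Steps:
(-204*(-1968) - 278322)/(-294158 - 219806) = (401472 - 278322)/(-513964) = 123150*(-1/513964) = -61575/256982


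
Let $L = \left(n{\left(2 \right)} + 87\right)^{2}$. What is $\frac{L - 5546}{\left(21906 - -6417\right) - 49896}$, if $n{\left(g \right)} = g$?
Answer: $- \frac{2375}{21573} \approx -0.11009$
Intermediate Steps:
$L = 7921$ ($L = \left(2 + 87\right)^{2} = 89^{2} = 7921$)
$\frac{L - 5546}{\left(21906 - -6417\right) - 49896} = \frac{7921 - 5546}{\left(21906 - -6417\right) - 49896} = \frac{2375}{\left(21906 + 6417\right) - 49896} = \frac{2375}{28323 - 49896} = \frac{2375}{-21573} = 2375 \left(- \frac{1}{21573}\right) = - \frac{2375}{21573}$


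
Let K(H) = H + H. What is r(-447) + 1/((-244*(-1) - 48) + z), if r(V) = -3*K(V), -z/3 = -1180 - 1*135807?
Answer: 1102723075/411157 ≈ 2682.0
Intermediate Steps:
K(H) = 2*H
z = 410961 (z = -3*(-1180 - 1*135807) = -3*(-1180 - 135807) = -3*(-136987) = 410961)
r(V) = -6*V
r(-447) + 1/((-244*(-1) - 48) + z) = -6*(-447) + 1/((-244*(-1) - 48) + 410961) = 2682 + 1/((244 - 48) + 410961) = 2682 + 1/(196 + 410961) = 2682 + 1/411157 = 1102723075/411157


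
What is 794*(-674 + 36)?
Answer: -506572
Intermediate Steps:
794*(-674 + 36) = 794*(-638) = -506572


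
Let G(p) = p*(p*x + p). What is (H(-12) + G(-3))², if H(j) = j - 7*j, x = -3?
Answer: 2916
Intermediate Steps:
G(p) = -2*p² (G(p) = p*(p*(-3) + p) = p*(-3*p + p) = p*(-2*p) = -2*p²)
H(j) = -6*j (H(j) = j - 7*j = -6*j)
(H(-12) + G(-3))² = (-6*(-12) - 2*(-3)²)² = (72 - 2*9)² = (72 - 18)² = 54² = 2916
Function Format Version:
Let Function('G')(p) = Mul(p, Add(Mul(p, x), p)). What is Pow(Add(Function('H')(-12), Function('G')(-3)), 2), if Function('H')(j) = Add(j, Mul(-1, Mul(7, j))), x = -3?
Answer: 2916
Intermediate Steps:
Function('G')(p) = Mul(-2, Pow(p, 2)) (Function('G')(p) = Mul(p, Add(Mul(p, -3), p)) = Mul(p, Add(Mul(-3, p), p)) = Mul(p, Mul(-2, p)) = Mul(-2, Pow(p, 2)))
Function('H')(j) = Mul(-6, j) (Function('H')(j) = Add(j, Mul(-7, j)) = Mul(-6, j))
Pow(Add(Function('H')(-12), Function('G')(-3)), 2) = Pow(Add(Mul(-6, -12), Mul(-2, Pow(-3, 2))), 2) = Pow(Add(72, Mul(-2, 9)), 2) = Pow(Add(72, -18), 2) = Pow(54, 2) = 2916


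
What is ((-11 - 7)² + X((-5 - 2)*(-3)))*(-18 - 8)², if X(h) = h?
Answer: 233220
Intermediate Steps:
((-11 - 7)² + X((-5 - 2)*(-3)))*(-18 - 8)² = ((-11 - 7)² + (-5 - 2)*(-3))*(-18 - 8)² = ((-18)² - 7*(-3))*(-26)² = (324 + 21)*676 = 345*676 = 233220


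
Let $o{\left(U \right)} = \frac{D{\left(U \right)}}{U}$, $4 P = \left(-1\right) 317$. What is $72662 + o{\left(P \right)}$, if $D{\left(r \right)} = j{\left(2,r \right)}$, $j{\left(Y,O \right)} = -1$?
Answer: $\frac{23033858}{317} \approx 72662.0$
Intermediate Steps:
$D{\left(r \right)} = -1$
$P = - \frac{317}{4}$ ($P = \frac{\left(-1\right) 317}{4} = \frac{1}{4} \left(-317\right) = - \frac{317}{4} \approx -79.25$)
$o{\left(U \right)} = - \frac{1}{U}$
$72662 + o{\left(P \right)} = 72662 - \frac{1}{- \frac{317}{4}} = 72662 - - \frac{4}{317} = 72662 + \frac{4}{317} = \frac{23033858}{317}$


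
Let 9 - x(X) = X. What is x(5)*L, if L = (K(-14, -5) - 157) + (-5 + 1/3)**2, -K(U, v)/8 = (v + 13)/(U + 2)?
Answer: -4676/9 ≈ -519.56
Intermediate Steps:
x(X) = 9 - X
K(U, v) = -8*(13 + v)/(2 + U) (K(U, v) = -8*(v + 13)/(U + 2) = -8*(13 + v)/(2 + U))
L = -1169/9 (L = (8*(-13 - 1*(-5))/(2 - 14) - 157) + (-5 + 1/3)**2 = (8*(-13 + 5)/(-12) - 157) + (-5 + 1/3)**2 = (8*(-1/12)*(-8) - 157) + (-14/3)**2 = (16/3 - 157) + 196/9 = -455/3 + 196/9 = -1169/9 ≈ -129.89)
x(5)*L = (9 - 1*5)*(-1169/9) = (9 - 5)*(-1169/9) = 4*(-1169/9) = -4676/9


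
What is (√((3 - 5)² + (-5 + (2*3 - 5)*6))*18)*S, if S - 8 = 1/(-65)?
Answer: 9342*√5/65 ≈ 321.37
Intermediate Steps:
S = 519/65 (S = 8 + 1/(-65) = 8 - 1/65 = 519/65 ≈ 7.9846)
(√((3 - 5)² + (-5 + (2*3 - 5)*6))*18)*S = (√((3 - 5)² + (-5 + (2*3 - 5)*6))*18)*(519/65) = (√((-2)² + (-5 + (6 - 5)*6))*18)*(519/65) = (√(4 + (-5 + 1*6))*18)*(519/65) = (√(4 + (-5 + 6))*18)*(519/65) = (√(4 + 1)*18)*(519/65) = (√5*18)*(519/65) = (18*√5)*(519/65) = 9342*√5/65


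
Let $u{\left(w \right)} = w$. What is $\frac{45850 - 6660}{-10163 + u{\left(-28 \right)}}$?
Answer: $- \frac{39190}{10191} \approx -3.8456$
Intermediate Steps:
$\frac{45850 - 6660}{-10163 + u{\left(-28 \right)}} = \frac{45850 - 6660}{-10163 - 28} = \frac{45850 - 6660}{-10191} = 39190 \left(- \frac{1}{10191}\right) = - \frac{39190}{10191}$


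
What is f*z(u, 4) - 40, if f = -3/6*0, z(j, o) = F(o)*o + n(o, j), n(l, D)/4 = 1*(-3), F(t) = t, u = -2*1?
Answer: -40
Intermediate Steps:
u = -2
n(l, D) = -12 (n(l, D) = 4*(1*(-3)) = 4*(-3) = -12)
z(j, o) = -12 + o² (z(j, o) = o*o - 12 = o² - 12 = -12 + o²)
f = 0 (f = -3*⅙*0 = -½*0 = 0)
f*z(u, 4) - 40 = 0*(-12 + 4²) - 40 = 0*(-12 + 16) - 40 = 0*4 - 40 = 0 - 40 = -40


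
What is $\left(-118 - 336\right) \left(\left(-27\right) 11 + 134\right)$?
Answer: $74002$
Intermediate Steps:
$\left(-118 - 336\right) \left(\left(-27\right) 11 + 134\right) = - 454 \left(-297 + 134\right) = \left(-454\right) \left(-163\right) = 74002$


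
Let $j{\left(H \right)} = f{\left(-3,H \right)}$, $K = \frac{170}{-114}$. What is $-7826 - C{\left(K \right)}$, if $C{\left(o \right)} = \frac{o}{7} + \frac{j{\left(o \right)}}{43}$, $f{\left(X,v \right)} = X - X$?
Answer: $- \frac{3122489}{399} \approx -7825.8$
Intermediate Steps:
$f{\left(X,v \right)} = 0$
$K = - \frac{85}{57}$ ($K = 170 \left(- \frac{1}{114}\right) = - \frac{85}{57} \approx -1.4912$)
$j{\left(H \right)} = 0$
$C{\left(o \right)} = \frac{o}{7}$ ($C{\left(o \right)} = \frac{o}{7} + \frac{0}{43} = o \frac{1}{7} + 0 \cdot \frac{1}{43} = \frac{o}{7} + 0 = \frac{o}{7}$)
$-7826 - C{\left(K \right)} = -7826 - \frac{1}{7} \left(- \frac{85}{57}\right) = -7826 - - \frac{85}{399} = -7826 + \frac{85}{399} = - \frac{3122489}{399}$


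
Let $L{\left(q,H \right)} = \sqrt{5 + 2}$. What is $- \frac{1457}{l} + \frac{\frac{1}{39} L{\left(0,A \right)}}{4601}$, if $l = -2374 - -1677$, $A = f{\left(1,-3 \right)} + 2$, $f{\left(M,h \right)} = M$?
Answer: $\frac{1457}{697} + \frac{\sqrt{7}}{179439} \approx 2.0904$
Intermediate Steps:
$A = 3$ ($A = 1 + 2 = 3$)
$L{\left(q,H \right)} = \sqrt{7}$
$l = -697$ ($l = -2374 + 1677 = -697$)
$- \frac{1457}{l} + \frac{\frac{1}{39} L{\left(0,A \right)}}{4601} = - \frac{1457}{-697} + \frac{\frac{1}{39} \sqrt{7}}{4601} = \left(-1457\right) \left(- \frac{1}{697}\right) + \frac{\sqrt{7}}{39} \cdot \frac{1}{4601} = \frac{1457}{697} + \frac{\sqrt{7}}{179439}$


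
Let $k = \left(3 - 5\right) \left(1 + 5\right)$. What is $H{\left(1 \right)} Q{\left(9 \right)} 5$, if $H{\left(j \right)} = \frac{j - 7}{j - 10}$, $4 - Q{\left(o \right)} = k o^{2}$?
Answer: $\frac{9760}{3} \approx 3253.3$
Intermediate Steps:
$k = -12$ ($k = \left(-2\right) 6 = -12$)
$Q{\left(o \right)} = 4 + 12 o^{2}$ ($Q{\left(o \right)} = 4 - - 12 o^{2} = 4 + 12 o^{2}$)
$H{\left(j \right)} = \frac{-7 + j}{-10 + j}$
$H{\left(1 \right)} Q{\left(9 \right)} 5 = \frac{-7 + 1}{-10 + 1} \left(4 + 12 \cdot 9^{2}\right) 5 = \frac{1}{-9} \left(-6\right) \left(4 + 12 \cdot 81\right) 5 = \left(- \frac{1}{9}\right) \left(-6\right) \left(4 + 972\right) 5 = \frac{2}{3} \cdot 976 \cdot 5 = \frac{1952}{3} \cdot 5 = \frac{9760}{3}$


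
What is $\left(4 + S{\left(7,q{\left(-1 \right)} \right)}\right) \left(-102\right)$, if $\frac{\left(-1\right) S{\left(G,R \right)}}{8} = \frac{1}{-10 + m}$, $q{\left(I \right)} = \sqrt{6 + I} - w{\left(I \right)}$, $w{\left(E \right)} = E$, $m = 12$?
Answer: $0$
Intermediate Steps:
$q{\left(I \right)} = \sqrt{6 + I} - I$
$S{\left(G,R \right)} = -4$ ($S{\left(G,R \right)} = - \frac{8}{-10 + 12} = - \frac{8}{2} = \left(-8\right) \frac{1}{2} = -4$)
$\left(4 + S{\left(7,q{\left(-1 \right)} \right)}\right) \left(-102\right) = \left(4 - 4\right) \left(-102\right) = 0 \left(-102\right) = 0$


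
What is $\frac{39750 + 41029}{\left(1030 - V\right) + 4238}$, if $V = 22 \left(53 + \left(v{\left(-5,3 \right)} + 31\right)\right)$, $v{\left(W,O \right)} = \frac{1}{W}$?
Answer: $\frac{403895}{17122} \approx 23.589$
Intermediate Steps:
$V = \frac{9218}{5}$ ($V = 22 \left(53 + \left(\frac{1}{-5} + 31\right)\right) = 22 \left(53 + \left(- \frac{1}{5} + 31\right)\right) = 22 \left(53 + \frac{154}{5}\right) = 22 \cdot \frac{419}{5} = \frac{9218}{5} \approx 1843.6$)
$\frac{39750 + 41029}{\left(1030 - V\right) + 4238} = \frac{39750 + 41029}{\left(1030 - \frac{9218}{5}\right) + 4238} = \frac{80779}{\left(1030 - \frac{9218}{5}\right) + 4238} = \frac{80779}{- \frac{4068}{5} + 4238} = \frac{80779}{\frac{17122}{5}} = 80779 \cdot \frac{5}{17122} = \frac{403895}{17122}$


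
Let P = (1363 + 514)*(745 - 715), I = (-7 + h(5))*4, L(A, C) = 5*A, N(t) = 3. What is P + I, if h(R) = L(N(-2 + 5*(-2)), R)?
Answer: 56342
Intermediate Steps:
h(R) = 15 (h(R) = 5*3 = 15)
I = 32 (I = (-7 + 15)*4 = 8*4 = 32)
P = 56310 (P = 1877*30 = 56310)
P + I = 56310 + 32 = 56342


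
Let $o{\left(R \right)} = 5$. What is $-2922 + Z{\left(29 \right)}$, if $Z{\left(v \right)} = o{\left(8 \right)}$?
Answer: $-2917$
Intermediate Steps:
$Z{\left(v \right)} = 5$
$-2922 + Z{\left(29 \right)} = -2922 + 5 = -2917$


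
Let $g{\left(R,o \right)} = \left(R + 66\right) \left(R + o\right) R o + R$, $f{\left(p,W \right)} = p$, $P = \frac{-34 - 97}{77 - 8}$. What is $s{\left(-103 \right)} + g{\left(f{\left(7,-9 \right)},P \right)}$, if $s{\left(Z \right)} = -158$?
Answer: $- \frac{24282143}{4761} \approx -5100.2$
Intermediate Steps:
$P = - \frac{131}{69} \approx -1.8986$
$g{\left(R,o \right)} = R + R o \left(66 + R\right) \left(R + o\right)$ ($g{\left(R,o \right)} = \left(66 + R\right) \left(R + o\right) R o + R = R \left(66 + R\right) \left(R + o\right) o + R = R o \left(66 + R\right) \left(R + o\right) + R = R + R o \left(66 + R\right) \left(R + o\right)$)
$s{\left(-103 \right)} + g{\left(f{\left(7,-9 \right)},P \right)} = -158 + 7 \left(1 + 66 \left(- \frac{131}{69}\right)^{2} + 7 \left(- \frac{131}{69}\right)^{2} - \frac{131 \cdot 7^{2}}{69} + 66 \cdot 7 \left(- \frac{131}{69}\right)\right) = -158 + 7 \left(1 + 66 \cdot \frac{17161}{4761} + 7 \cdot \frac{17161}{4761} - \frac{6419}{69} - \frac{20174}{23}\right) = -158 + 7 \left(1 + \frac{377542}{1587} + \frac{120127}{4761} - \frac{6419}{69} - \frac{20174}{23}\right) = -158 + 7 \left(- \frac{3361415}{4761}\right) = -158 - \frac{23529905}{4761} = - \frac{24282143}{4761}$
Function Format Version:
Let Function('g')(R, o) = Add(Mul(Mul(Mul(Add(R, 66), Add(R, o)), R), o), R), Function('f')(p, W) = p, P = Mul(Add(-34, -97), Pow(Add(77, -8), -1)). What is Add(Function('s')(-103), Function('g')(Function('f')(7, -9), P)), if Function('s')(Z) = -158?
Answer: Rational(-24282143, 4761) ≈ -5100.2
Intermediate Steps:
P = Rational(-131, 69) (P = Mul(-131, Pow(69, -1)) = Mul(-131, Rational(1, 69)) = Rational(-131, 69) ≈ -1.8986)
Function('g')(R, o) = Add(R, Mul(R, o, Add(66, R), Add(R, o))) (Function('g')(R, o) = Add(Mul(Mul(Mul(Add(66, R), Add(R, o)), R), o), R) = Add(Mul(Mul(R, Add(66, R), Add(R, o)), o), R) = Add(Mul(R, o, Add(66, R), Add(R, o)), R) = Add(R, Mul(R, o, Add(66, R), Add(R, o))))
Add(Function('s')(-103), Function('g')(Function('f')(7, -9), P)) = Add(-158, Mul(7, Add(1, Mul(66, Pow(Rational(-131, 69), 2)), Mul(7, Pow(Rational(-131, 69), 2)), Mul(Rational(-131, 69), Pow(7, 2)), Mul(66, 7, Rational(-131, 69))))) = Add(-158, Mul(7, Add(1, Mul(66, Rational(17161, 4761)), Mul(7, Rational(17161, 4761)), Mul(Rational(-131, 69), 49), Rational(-20174, 23)))) = Add(-158, Mul(7, Add(1, Rational(377542, 1587), Rational(120127, 4761), Rational(-6419, 69), Rational(-20174, 23)))) = Add(-158, Mul(7, Rational(-3361415, 4761))) = Add(-158, Rational(-23529905, 4761)) = Rational(-24282143, 4761)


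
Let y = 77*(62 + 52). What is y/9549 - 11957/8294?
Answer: -1253717/2399982 ≈ -0.52239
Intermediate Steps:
y = 8778 (y = 77*114 = 8778)
y/9549 - 11957/8294 = 8778/9549 - 11957/8294 = 8778*(1/9549) - 11957*1/8294 = 2926/3183 - 1087/754 = -1253717/2399982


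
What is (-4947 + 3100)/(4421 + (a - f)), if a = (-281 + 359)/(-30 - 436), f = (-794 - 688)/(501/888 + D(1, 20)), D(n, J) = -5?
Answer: -43465451/96173102 ≈ -0.45195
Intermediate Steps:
f = 33744/101 (f = (-794 - 688)/(501/888 - 5) = -1482/(501*(1/888) - 5) = -1482/(167/296 - 5) = -1482/(-1313/296) = -1482*(-296/1313) = 33744/101 ≈ 334.10)
a = -39/233 (a = 78/(-466) = 78*(-1/466) = -39/233 ≈ -0.16738)
(-4947 + 3100)/(4421 + (a - f)) = (-4947 + 3100)/(4421 + (-39/233 - 1*33744/101)) = -1847/(4421 + (-39/233 - 33744/101)) = -1847/(4421 - 7866291/23533) = -1847/96173102/23533 = -1847*23533/96173102 = -43465451/96173102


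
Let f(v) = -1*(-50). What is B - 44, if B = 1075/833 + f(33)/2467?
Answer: -87726809/2055011 ≈ -42.689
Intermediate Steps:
f(v) = 50
B = 2693675/2055011 (B = 1075/833 + 50/2467 = 2693675/2055011 ≈ 1.3108)
B - 44 = 2693675/2055011 - 44 = -87726809/2055011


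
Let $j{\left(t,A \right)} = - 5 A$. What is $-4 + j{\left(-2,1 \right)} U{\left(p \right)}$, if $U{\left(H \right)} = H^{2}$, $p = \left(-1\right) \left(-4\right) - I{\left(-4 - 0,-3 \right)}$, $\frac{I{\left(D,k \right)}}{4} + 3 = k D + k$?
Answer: $-2004$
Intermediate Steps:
$I{\left(D,k \right)} = -12 + 4 k + 4 D k$ ($I{\left(D,k \right)} = -12 + 4 \left(k D + k\right) = -12 + 4 \left(D k + k\right) = -12 + 4 \left(k + D k\right) = -12 + \left(4 k + 4 D k\right) = -12 + 4 k + 4 D k$)
$p = -20$ ($p = \left(-1\right) \left(-4\right) - \left(-12 + 4 \left(-3\right) + 4 \left(-4 - 0\right) \left(-3\right)\right) = 4 - \left(-12 - 12 + 4 \left(-4 + 0\right) \left(-3\right)\right) = 4 - \left(-12 - 12 + 4 \left(-4\right) \left(-3\right)\right) = 4 - \left(-12 - 12 + 48\right) = 4 - 24 = -20$)
$-4 + j{\left(-2,1 \right)} U{\left(p \right)} = -4 + \left(-5\right) 1 \left(-20\right)^{2} = -4 - 2000 = -2004$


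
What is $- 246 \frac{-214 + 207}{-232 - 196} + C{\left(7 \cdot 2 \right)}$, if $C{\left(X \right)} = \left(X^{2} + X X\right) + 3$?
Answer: $\frac{83669}{214} \approx 390.98$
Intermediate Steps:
$C{\left(X \right)} = 3 + 2 X^{2}$ ($C{\left(X \right)} = \left(X^{2} + X^{2}\right) + 3 = 2 X^{2} + 3 = 3 + 2 X^{2}$)
$- 246 \frac{-214 + 207}{-232 - 196} + C{\left(7 \cdot 2 \right)} = - 246 \frac{-214 + 207}{-232 - 196} + \left(3 + 2 \left(7 \cdot 2\right)^{2}\right) = - 246 \left(- \frac{7}{-428}\right) + \left(3 + 2 \cdot 14^{2}\right) = - 246 \left(\left(-7\right) \left(- \frac{1}{428}\right)\right) + \left(3 + 2 \cdot 196\right) = \left(-246\right) \frac{7}{428} + \left(3 + 392\right) = - \frac{861}{214} + 395 = \frac{83669}{214}$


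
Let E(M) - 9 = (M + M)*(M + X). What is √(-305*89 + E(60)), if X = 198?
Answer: 4*√239 ≈ 61.839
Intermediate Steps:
E(M) = 9 + 2*M*(198 + M) (E(M) = 9 + (M + M)*(M + 198) = 9 + (2*M)*(198 + M) = 9 + 2*M*(198 + M))
√(-305*89 + E(60)) = √(-305*89 + (9 + 2*60² + 396*60)) = √(-27145 + (9 + 2*3600 + 23760)) = √(-27145 + (9 + 7200 + 23760)) = √(-27145 + 30969) = √3824 = 4*√239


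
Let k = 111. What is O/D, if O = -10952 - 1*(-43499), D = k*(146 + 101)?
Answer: 571/481 ≈ 1.1871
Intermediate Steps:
D = 27417 (D = 111*(146 + 101) = 111*247 = 27417)
O = 32547 (O = -10952 + 43499 = 32547)
O/D = 32547/27417 = 32547*(1/27417) = 571/481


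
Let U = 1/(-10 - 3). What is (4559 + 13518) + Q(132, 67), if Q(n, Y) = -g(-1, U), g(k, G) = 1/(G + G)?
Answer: 36167/2 ≈ 18084.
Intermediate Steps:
U = -1/13 (U = 1/(-13) = -1/13 ≈ -0.076923)
g(k, G) = 1/(2*G)
Q(n, Y) = 13/2 (Q(n, Y) = -1/(2*(-1/13)) = -(-13)/2 = -1*(-13/2) = 13/2)
(4559 + 13518) + Q(132, 67) = (4559 + 13518) + 13/2 = 18077 + 13/2 = 36167/2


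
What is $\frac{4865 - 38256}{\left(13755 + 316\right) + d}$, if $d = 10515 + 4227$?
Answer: $- \frac{33391}{28813} \approx -1.1589$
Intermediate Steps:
$d = 14742$
$\frac{4865 - 38256}{\left(13755 + 316\right) + d} = \frac{4865 - 38256}{\left(13755 + 316\right) + 14742} = \frac{4865 - 38256}{14071 + 14742} = - \frac{33391}{28813}$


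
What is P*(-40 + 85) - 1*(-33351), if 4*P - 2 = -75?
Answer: 130119/4 ≈ 32530.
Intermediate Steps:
P = -73/4 (P = ½ + (¼)*(-75) = ½ - 75/4 = -73/4 ≈ -18.250)
P*(-40 + 85) - 1*(-33351) = -73*(-40 + 85)/4 - 1*(-33351) = -73/4*45 + 33351 = -3285/4 + 33351 = 130119/4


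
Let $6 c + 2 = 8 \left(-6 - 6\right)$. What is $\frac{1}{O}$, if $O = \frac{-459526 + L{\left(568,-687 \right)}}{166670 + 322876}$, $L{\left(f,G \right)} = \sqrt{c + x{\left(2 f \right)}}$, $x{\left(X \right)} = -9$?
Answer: $- \frac{168719336397}{158373108526} - \frac{244773 i \sqrt{57}}{158373108526} \approx -1.0653 - 1.1669 \cdot 10^{-5} i$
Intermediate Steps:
$c = - \frac{49}{3}$ ($c = - \frac{1}{3} + \frac{8 \left(-6 - 6\right)}{6} = - \frac{1}{3} + \frac{8 \left(-12\right)}{6} = - \frac{1}{3} + \frac{1}{6} \left(-96\right) = - \frac{1}{3} - 16 = - \frac{49}{3} \approx -16.333$)
$L{\left(f,G \right)} = \frac{2 i \sqrt{57}}{3}$ ($L{\left(f,G \right)} = \sqrt{- \frac{49}{3} - 9} = \sqrt{- \frac{76}{3}} = \frac{2 i \sqrt{57}}{3}$)
$O = - \frac{229763}{244773} + \frac{i \sqrt{57}}{734319}$ ($O = \frac{-459526 + \frac{2 i \sqrt{57}}{3}}{166670 + 322876} = \frac{-459526 + \frac{2 i \sqrt{57}}{3}}{489546} = \left(-459526 + \frac{2 i \sqrt{57}}{3}\right) \frac{1}{489546} = - \frac{229763}{244773} + \frac{i \sqrt{57}}{734319} \approx -0.93868 + 1.0281 \cdot 10^{-5} i$)
$\frac{1}{O} = \frac{1}{- \frac{229763}{244773} + \frac{i \sqrt{57}}{734319}}$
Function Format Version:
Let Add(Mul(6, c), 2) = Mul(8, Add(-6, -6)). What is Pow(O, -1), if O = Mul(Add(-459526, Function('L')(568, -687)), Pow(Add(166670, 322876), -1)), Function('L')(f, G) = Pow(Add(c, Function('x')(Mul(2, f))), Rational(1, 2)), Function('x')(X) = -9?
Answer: Add(Rational(-168719336397, 158373108526), Mul(Rational(-244773, 158373108526), I, Pow(57, Rational(1, 2)))) ≈ Add(-1.0653, Mul(-1.1669e-5, I))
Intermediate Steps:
c = Rational(-49, 3) (c = Add(Rational(-1, 3), Mul(Rational(1, 6), Mul(8, Add(-6, -6)))) = Add(Rational(-1, 3), Mul(Rational(1, 6), Mul(8, -12))) = Add(Rational(-1, 3), Mul(Rational(1, 6), -96)) = Add(Rational(-1, 3), -16) = Rational(-49, 3) ≈ -16.333)
Function('L')(f, G) = Mul(Rational(2, 3), I, Pow(57, Rational(1, 2))) (Function('L')(f, G) = Pow(Add(Rational(-49, 3), -9), Rational(1, 2)) = Pow(Rational(-76, 3), Rational(1, 2)) = Mul(Rational(2, 3), I, Pow(57, Rational(1, 2))))
O = Add(Rational(-229763, 244773), Mul(Rational(1, 734319), I, Pow(57, Rational(1, 2)))) (O = Mul(Add(-459526, Mul(Rational(2, 3), I, Pow(57, Rational(1, 2)))), Pow(Add(166670, 322876), -1)) = Mul(Add(-459526, Mul(Rational(2, 3), I, Pow(57, Rational(1, 2)))), Pow(489546, -1)) = Mul(Add(-459526, Mul(Rational(2, 3), I, Pow(57, Rational(1, 2)))), Rational(1, 489546)) = Add(Rational(-229763, 244773), Mul(Rational(1, 734319), I, Pow(57, Rational(1, 2)))) ≈ Add(-0.93868, Mul(1.0281e-5, I)))
Pow(O, -1) = Pow(Add(Rational(-229763, 244773), Mul(Rational(1, 734319), I, Pow(57, Rational(1, 2)))), -1)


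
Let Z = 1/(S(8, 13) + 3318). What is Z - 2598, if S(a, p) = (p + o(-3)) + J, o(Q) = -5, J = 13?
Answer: -8674721/3339 ≈ -2598.0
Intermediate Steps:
S(a, p) = 8 + p (S(a, p) = (p - 5) + 13 = (-5 + p) + 13 = 8 + p)
Z = 1/3339 (Z = 1/((8 + 13) + 3318) = 1/(21 + 3318) = 1/3339 ≈ 0.00029949)
Z - 2598 = 1/3339 - 2598 = -8674721/3339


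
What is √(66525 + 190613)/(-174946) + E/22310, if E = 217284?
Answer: 108642/11155 - √257138/174946 ≈ 9.7364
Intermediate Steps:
√(66525 + 190613)/(-174946) + E/22310 = √(66525 + 190613)/(-174946) + 217284/22310 = √257138*(-1/174946) + 217284*(1/22310) = -√257138/174946 + 108642/11155 = 108642/11155 - √257138/174946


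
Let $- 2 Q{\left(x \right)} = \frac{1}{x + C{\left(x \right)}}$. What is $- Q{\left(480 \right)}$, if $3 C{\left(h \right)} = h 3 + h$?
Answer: $\frac{1}{2240} \approx 0.00044643$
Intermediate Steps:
$C{\left(h \right)} = \frac{4 h}{3}$ ($C{\left(h \right)} = \frac{h 3 + h}{3} = \frac{3 h + h}{3} = \frac{4 h}{3}$)
$Q{\left(x \right)} = - \frac{3}{14 x}$ ($Q{\left(x \right)} = - \frac{1}{2 \left(x + \frac{4 x}{3}\right)} = - \frac{1}{2 \frac{7 x}{3}} = - \frac{\frac{3}{7} \frac{1}{x}}{2} = - \frac{3}{14 x}$)
$- Q{\left(480 \right)} = - \frac{-3}{14 \cdot 480} = \left(-1\right) \left(- \frac{1}{2240}\right) = \frac{1}{2240}$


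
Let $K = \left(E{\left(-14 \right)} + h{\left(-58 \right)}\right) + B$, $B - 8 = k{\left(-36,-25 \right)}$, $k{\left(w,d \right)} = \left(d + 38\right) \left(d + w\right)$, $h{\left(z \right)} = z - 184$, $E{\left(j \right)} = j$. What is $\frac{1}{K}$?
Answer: $- \frac{1}{1041} \approx -0.00096061$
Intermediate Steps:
$h{\left(z \right)} = -184 + z$
$k{\left(w,d \right)} = \left(38 + d\right) \left(d + w\right)$
$B = -785$ ($B = 8 + \left(\left(-25\right)^{2} + 38 \left(-25\right) + 38 \left(-36\right) - -900\right) = 8 + \left(625 - 950 - 1368 + 900\right) = 8 - 793 = -785$)
$K = -1041$ ($K = \left(-14 - 242\right) - 785 = -256 - 785 = -1041$)
$\frac{1}{K} = \frac{1}{-1041} = - \frac{1}{1041}$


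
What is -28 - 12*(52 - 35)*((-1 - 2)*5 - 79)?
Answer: 19148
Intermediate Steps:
-28 - 12*(52 - 35)*((-1 - 2)*5 - 79) = -28 - 204*(-3*5 - 79) = -28 - 204*(-15 - 79) = -28 - 204*(-94) = -28 - 12*(-1598) = -28 + 19176 = 19148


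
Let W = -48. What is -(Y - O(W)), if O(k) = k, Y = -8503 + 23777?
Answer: -15322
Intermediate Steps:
Y = 15274
-(Y - O(W)) = -(15274 - 1*(-48)) = -(15274 + 48) = -1*15322 = -15322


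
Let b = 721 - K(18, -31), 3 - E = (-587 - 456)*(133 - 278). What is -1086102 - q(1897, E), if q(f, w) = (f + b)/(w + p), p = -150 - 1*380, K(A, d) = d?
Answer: -164829009075/151762 ≈ -1.0861e+6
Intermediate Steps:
p = -530 (p = -150 - 380 = -530)
E = -151232 (E = 3 - (-587 - 456)*(133 - 278) = 3 - (-1043)*(-145) = 3 - 1*151235 = 3 - 151235 = -151232)
b = 752 (b = 721 - 1*(-31) = 721 + 31 = 752)
q(f, w) = (752 + f)/(-530 + w) (q(f, w) = (f + 752)/(w - 530) = (752 + f)/(-530 + w))
-1086102 - q(1897, E) = -1086102 - (752 + 1897)/(-530 - 151232) = -1086102 - 2649/(-151762) = -1086102 - (-1)*2649/151762 = -1086102 - 1*(-2649/151762) = -1086102 + 2649/151762 = -164829009075/151762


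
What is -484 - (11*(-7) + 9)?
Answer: -416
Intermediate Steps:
-484 - (11*(-7) + 9) = -484 - (-77 + 9) = -484 - 1*(-68) = -484 + 68 = -416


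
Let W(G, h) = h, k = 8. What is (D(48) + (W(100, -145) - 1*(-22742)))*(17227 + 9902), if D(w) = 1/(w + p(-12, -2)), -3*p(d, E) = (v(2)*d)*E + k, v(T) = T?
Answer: 53947074531/88 ≈ 6.1304e+8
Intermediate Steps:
p(d, E) = -8/3 - 2*E*d/3 (p(d, E) = -((2*d)*E + 8)/3 = -(2*E*d + 8)/3 = -(8 + 2*E*d)/3 = -8/3 - 2*E*d/3)
D(w) = 1/(-56/3 + w) (D(w) = 1/(w + (-8/3 - ⅔*(-2)*(-12))) = 1/(w + (-8/3 - 16)) = 1/(w - 56/3) = 1/(-56/3 + w))
(D(48) + (W(100, -145) - 1*(-22742)))*(17227 + 9902) = (3/(-56 + 3*48) + (-145 - 1*(-22742)))*(17227 + 9902) = (3/(-56 + 144) + (-145 + 22742))*27129 = (3/88 + 22597)*27129 = (1988539/88)*27129 = 53947074531/88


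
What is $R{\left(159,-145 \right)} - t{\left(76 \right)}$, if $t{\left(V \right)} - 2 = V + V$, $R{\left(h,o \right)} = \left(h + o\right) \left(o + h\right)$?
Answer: $42$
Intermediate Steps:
$R{\left(h,o \right)} = \left(h + o\right)^{2}$ ($R{\left(h,o \right)} = \left(h + o\right) \left(h + o\right) = \left(h + o\right)^{2}$)
$t{\left(V \right)} = 2 + 2 V$ ($t{\left(V \right)} = 2 + \left(V + V\right) = 2 + 2 V$)
$R{\left(159,-145 \right)} - t{\left(76 \right)} = \left(159 - 145\right)^{2} - \left(2 + 2 \cdot 76\right) = 14^{2} - \left(2 + 152\right) = 196 - 154 = 42$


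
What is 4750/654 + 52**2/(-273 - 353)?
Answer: 301271/102351 ≈ 2.9435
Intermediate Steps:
4750/654 + 52**2/(-273 - 353) = 4750*(1/654) + 2704/(-626) = 2375/327 + 2704*(-1/626) = 2375/327 - 1352/313 = 301271/102351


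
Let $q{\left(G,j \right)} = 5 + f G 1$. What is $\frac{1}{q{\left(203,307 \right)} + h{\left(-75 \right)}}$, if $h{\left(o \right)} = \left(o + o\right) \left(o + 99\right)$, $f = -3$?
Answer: $- \frac{1}{4204} \approx -0.00023787$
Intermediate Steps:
$h{\left(o \right)} = 2 o \left(99 + o\right)$
$q{\left(G,j \right)} = 5 - 3 G$ ($q{\left(G,j \right)} = 5 - 3 G 1 = 5 - 3 G$)
$\frac{1}{q{\left(203,307 \right)} + h{\left(-75 \right)}} = \frac{1}{\left(5 - 609\right) + 2 \left(-75\right) \left(99 - 75\right)} = \frac{1}{\left(5 - 609\right) + 2 \left(-75\right) 24} = \frac{1}{-604 - 3600} = \frac{1}{-4204} = - \frac{1}{4204}$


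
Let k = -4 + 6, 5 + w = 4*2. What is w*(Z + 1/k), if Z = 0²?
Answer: 3/2 ≈ 1.5000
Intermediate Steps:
w = 3 (w = -5 + 4*2 = -5 + 8 = 3)
Z = 0
k = 2
w*(Z + 1/k) = 3*(0 + 1/2) = 3*(0 + ½) = 3*(½) = 3/2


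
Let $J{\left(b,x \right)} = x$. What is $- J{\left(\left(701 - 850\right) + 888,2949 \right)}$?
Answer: $-2949$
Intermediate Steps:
$- J{\left(\left(701 - 850\right) + 888,2949 \right)} = \left(-1\right) 2949 = -2949$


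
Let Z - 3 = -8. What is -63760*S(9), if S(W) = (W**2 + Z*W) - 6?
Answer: -1912800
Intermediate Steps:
Z = -5 (Z = 3 - 8 = -5)
S(W) = -6 + W**2 - 5*W (S(W) = (W**2 - 5*W) - 6 = -6 + W**2 - 5*W)
-63760*S(9) = -63760*(-6 + 9**2 - 5*9) = -63760*(-6 + 81 - 45) = -63760*30 = -1912800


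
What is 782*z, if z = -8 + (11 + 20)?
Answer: 17986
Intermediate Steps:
z = 23 (z = -8 + 31 = 23)
782*z = 782*23 = 17986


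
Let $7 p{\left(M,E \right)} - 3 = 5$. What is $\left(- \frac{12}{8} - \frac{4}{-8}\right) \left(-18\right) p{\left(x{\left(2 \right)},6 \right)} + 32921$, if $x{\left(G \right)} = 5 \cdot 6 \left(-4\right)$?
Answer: $\frac{230591}{7} \approx 32942.0$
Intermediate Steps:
$x{\left(G \right)} = -120$ ($x{\left(G \right)} = 30 \left(-4\right) = -120$)
$p{\left(M,E \right)} = \frac{8}{7}$ ($p{\left(M,E \right)} = \frac{3}{7} + \frac{1}{7} \cdot 5 = \frac{3}{7} + \frac{5}{7} = \frac{8}{7}$)
$\left(- \frac{12}{8} - \frac{4}{-8}\right) \left(-18\right) p{\left(x{\left(2 \right)},6 \right)} + 32921 = \left(- \frac{12}{8} - \frac{4}{-8}\right) \left(-18\right) \frac{8}{7} + 32921 = \left(\left(-12\right) \frac{1}{8} - - \frac{1}{2}\right) \left(-18\right) \frac{8}{7} + 32921 = \left(- \frac{3}{2} + \frac{1}{2}\right) \left(-18\right) \frac{8}{7} + 32921 = \left(-1\right) \left(-18\right) \frac{8}{7} + 32921 = 18 \cdot \frac{8}{7} + 32921 = \frac{144}{7} + 32921 = \frac{230591}{7}$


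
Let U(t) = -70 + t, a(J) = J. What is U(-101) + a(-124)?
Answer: -295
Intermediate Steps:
U(-101) + a(-124) = (-70 - 101) - 124 = -171 - 124 = -295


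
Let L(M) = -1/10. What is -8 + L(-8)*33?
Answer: -113/10 ≈ -11.300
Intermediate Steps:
L(M) = -⅒ (L(M) = -1*⅒ = -⅒)
-8 + L(-8)*33 = -8 - ⅒*33 = -8 - 33/10 = -113/10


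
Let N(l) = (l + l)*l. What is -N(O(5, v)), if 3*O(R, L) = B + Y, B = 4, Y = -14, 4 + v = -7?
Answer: -200/9 ≈ -22.222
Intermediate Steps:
v = -11 (v = -4 - 7 = -11)
O(R, L) = -10/3 (O(R, L) = (4 - 14)/3 = (1/3)*(-10) = -10/3)
N(l) = 2*l**2 (N(l) = (2*l)*l = 2*l**2)
-N(O(5, v)) = -2*(-10/3)**2 = -2*100/9 = -1*200/9 = -200/9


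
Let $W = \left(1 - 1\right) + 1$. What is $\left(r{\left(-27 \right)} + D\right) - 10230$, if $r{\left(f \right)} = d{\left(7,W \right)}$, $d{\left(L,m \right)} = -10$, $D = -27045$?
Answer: $-37285$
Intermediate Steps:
$W = 1$ ($W = 0 + 1 = 1$)
$r{\left(f \right)} = -10$
$\left(r{\left(-27 \right)} + D\right) - 10230 = \left(-10 - 27045\right) - 10230 = -27055 - 10230 = -37285$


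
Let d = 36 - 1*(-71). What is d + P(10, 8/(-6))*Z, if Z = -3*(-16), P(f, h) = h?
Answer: 43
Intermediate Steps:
d = 107 (d = 36 + 71 = 107)
Z = 48
d + P(10, 8/(-6))*Z = 107 + (8/(-6))*48 = 107 + (8*(-1/6))*48 = 107 - 4/3*48 = 107 - 64 = 43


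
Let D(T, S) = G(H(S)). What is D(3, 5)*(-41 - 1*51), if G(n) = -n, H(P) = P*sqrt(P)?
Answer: 460*sqrt(5) ≈ 1028.6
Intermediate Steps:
H(P) = P**(3/2)
D(T, S) = -S**(3/2)
D(3, 5)*(-41 - 1*51) = (-5**(3/2))*(-41 - 1*51) = (-5*sqrt(5))*(-41 - 51) = -5*sqrt(5)*(-92) = 460*sqrt(5)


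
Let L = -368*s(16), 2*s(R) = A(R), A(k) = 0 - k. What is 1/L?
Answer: 1/2944 ≈ 0.00033967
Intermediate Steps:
A(k) = -k
s(R) = -R/2 (s(R) = (-R)/2 = -R/2)
L = 2944 (L = -(-184)*16 = -368*(-8) = 2944)
1/L = 1/2944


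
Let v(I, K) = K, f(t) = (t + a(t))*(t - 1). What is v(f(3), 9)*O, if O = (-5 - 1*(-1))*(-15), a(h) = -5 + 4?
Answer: 540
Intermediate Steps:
a(h) = -1
f(t) = (-1 + t)² (f(t) = (t - 1)*(t - 1) = (-1 + t)*(-1 + t) = (-1 + t)²)
O = 60 (O = (-5 + 1)*(-15) = -4*(-15) = 60)
v(f(3), 9)*O = 9*60 = 540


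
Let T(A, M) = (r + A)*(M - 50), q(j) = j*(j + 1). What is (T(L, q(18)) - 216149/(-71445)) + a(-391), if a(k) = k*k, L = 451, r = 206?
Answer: 24629093774/71445 ≈ 3.4473e+5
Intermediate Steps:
q(j) = j*(1 + j)
T(A, M) = (-50 + M)*(206 + A) (T(A, M) = (206 + A)*(M - 50) = (206 + A)*(-50 + M) = (-50 + M)*(206 + A))
a(k) = k**2
(T(L, q(18)) - 216149/(-71445)) + a(-391) = ((-10300 - 50*451 + 206*(18*(1 + 18)) + 451*(18*(1 + 18))) - 216149/(-71445)) + (-391)**2 = ((-10300 - 22550 + 206*(18*19) + 451*(18*19)) - 216149*(-1/71445)) + 152881 = ((-10300 - 22550 + 206*342 + 451*342) + 216149/71445) + 152881 = ((-10300 - 22550 + 70452 + 154242) + 216149/71445) + 152881 = (191844 + 216149/71445) + 152881 = 13706510729/71445 + 152881 = 24629093774/71445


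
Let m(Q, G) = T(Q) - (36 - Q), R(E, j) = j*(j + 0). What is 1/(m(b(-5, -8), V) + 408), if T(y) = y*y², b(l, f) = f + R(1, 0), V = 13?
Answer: -1/148 ≈ -0.0067568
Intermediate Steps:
R(E, j) = j² (R(E, j) = j*j = j²)
b(l, f) = f (b(l, f) = f + 0² = f + 0 = f)
T(y) = y³
m(Q, G) = -36 + Q + Q³ (m(Q, G) = Q³ - (36 - Q) = Q³ + (-36 + Q) = -36 + Q + Q³)
1/(m(b(-5, -8), V) + 408) = 1/((-36 - 8 + (-8)³) + 408) = 1/((-36 - 8 - 512) + 408) = 1/(-556 + 408) = 1/(-148) = -1/148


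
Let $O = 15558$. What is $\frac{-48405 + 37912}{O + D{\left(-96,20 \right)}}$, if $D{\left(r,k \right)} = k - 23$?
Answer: $- \frac{10493}{15555} \approx -0.67457$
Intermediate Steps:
$D{\left(r,k \right)} = -23 + k$
$\frac{-48405 + 37912}{O + D{\left(-96,20 \right)}} = \frac{-48405 + 37912}{15558 + \left(-23 + 20\right)} = - \frac{10493}{15558 - 3} = - \frac{10493}{15555}$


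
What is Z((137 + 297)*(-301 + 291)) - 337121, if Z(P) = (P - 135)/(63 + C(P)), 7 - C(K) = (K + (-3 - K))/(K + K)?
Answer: -204872551237/607597 ≈ -3.3719e+5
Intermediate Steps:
C(K) = 7 + 3/(2*K) (C(K) = 7 - (K + (-3 - K))/(K + K) = 7 - (-3)/(2*K) = 7 + 3/(2*K))
Z(P) = (-135 + P)/(70 + 3/(2*P)) (Z(P) = (P - 135)/(63 + (7 + 3/(2*P))) = (-135 + P)/(70 + 3/(2*P)))
Z((137 + 297)*(-301 + 291)) - 337121 = 2*((137 + 297)*(-301 + 291))*(-135 + (137 + 297)*(-301 + 291))/(3 + 140*((137 + 297)*(-301 + 291))) - 337121 = 2*(434*(-10))*(-135 + 434*(-10))/(3 + 140*(434*(-10))) - 337121 = 2*(-4340)*(-135 - 4340)/(3 + 140*(-4340)) - 337121 = 2*(-4340)*(-4475)/(3 - 607600) - 337121 = 2*(-4340)*(-4475)/(-607597) - 337121 = 2*(-4340)*(-1/607597)*(-4475) - 337121 = -38843000/607597 - 337121 = -204872551237/607597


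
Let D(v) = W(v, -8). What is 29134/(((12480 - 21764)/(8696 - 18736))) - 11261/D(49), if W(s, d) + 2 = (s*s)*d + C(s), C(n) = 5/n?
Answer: 68834007649169/2184722485 ≈ 31507.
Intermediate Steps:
W(s, d) = -2 + 5/s + d*s² (W(s, d) = -2 + ((s*s)*d + 5/s) = -2 + (s²*d + 5/s) = -2 + (d*s² + 5/s) = -2 + (5/s + d*s²) = -2 + 5/s + d*s²)
D(v) = -2 - 8*v² + 5/v (D(v) = -2 + 5/v - 8*v² = -2 - 8*v² + 5/v)
29134/(((12480 - 21764)/(8696 - 18736))) - 11261/D(49) = 29134/(((12480 - 21764)/(8696 - 18736))) - 11261/(-2 - 8*49² + 5/49) = 29134/((-9284/(-10040))) - 11261/(-2 - 8*2401 + 5*(1/49)) = 29134/((-9284*(-1/10040))) - 11261/(-2 - 19208 + 5/49) = 29134/(2321/2510) - 11261/(-941285/49) = 29134*(2510/2321) - 11261*(-49/941285) = 73126340/2321 + 551789/941285 = 68834007649169/2184722485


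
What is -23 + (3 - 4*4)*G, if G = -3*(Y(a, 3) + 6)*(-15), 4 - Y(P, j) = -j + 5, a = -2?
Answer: -4703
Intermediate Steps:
Y(P, j) = -1 + j (Y(P, j) = 4 - (-j + 5) = 4 - (5 - j) = 4 + (-5 + j) = -1 + j)
G = 360 (G = -3*((-1 + 3) + 6)*(-15) = -3*(2 + 6)*(-15) = -3*8*(-15) = -24*(-15) = 360)
-23 + (3 - 4*4)*G = -23 + (3 - 4*4)*360 = -23 + (3 - 16)*360 = -23 - 13*360 = -23 - 4680 = -4703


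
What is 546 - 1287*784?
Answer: -1008462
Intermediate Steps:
546 - 1287*784 = 546 - 1009008 = -1008462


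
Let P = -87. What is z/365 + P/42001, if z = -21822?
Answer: -916577577/15330365 ≈ -59.788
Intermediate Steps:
z/365 + P/42001 = -21822/365 - 87/42001 = -916577577/15330365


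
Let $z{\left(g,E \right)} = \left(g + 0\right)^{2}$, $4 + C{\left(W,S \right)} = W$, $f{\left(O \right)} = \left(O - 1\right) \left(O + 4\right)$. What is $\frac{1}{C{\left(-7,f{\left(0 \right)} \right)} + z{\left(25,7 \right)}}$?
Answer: $\frac{1}{614} \approx 0.0016287$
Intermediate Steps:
$f{\left(O \right)} = \left(-1 + O\right) \left(4 + O\right)$
$C{\left(W,S \right)} = -4 + W$
$z{\left(g,E \right)} = g^{2}$
$\frac{1}{C{\left(-7,f{\left(0 \right)} \right)} + z{\left(25,7 \right)}} = \frac{1}{\left(-4 - 7\right) + 25^{2}} = \frac{1}{-11 + 625} = \frac{1}{614}$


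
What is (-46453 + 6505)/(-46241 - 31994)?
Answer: 39948/78235 ≈ 0.51062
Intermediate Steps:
(-46453 + 6505)/(-46241 - 31994) = -39948/(-78235) = -39948*(-1/78235) = 39948/78235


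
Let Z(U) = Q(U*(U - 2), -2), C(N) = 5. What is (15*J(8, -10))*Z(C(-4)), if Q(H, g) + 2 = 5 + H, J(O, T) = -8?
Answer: -2160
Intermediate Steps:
Q(H, g) = 3 + H (Q(H, g) = -2 + (5 + H) = 3 + H)
Z(U) = 3 + U*(-2 + U) (Z(U) = 3 + U*(U - 2) = 3 + U*(-2 + U))
(15*J(8, -10))*Z(C(-4)) = (15*(-8))*(3 + 5*(-2 + 5)) = -120*(3 + 5*3) = -120*(3 + 15) = -120*18 = -2160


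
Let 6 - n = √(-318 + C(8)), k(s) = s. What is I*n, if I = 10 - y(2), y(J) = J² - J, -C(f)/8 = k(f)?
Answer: 48 - 8*I*√382 ≈ 48.0 - 156.36*I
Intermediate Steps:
C(f) = -8*f
n = 6 - I*√382 (n = 6 - √(-318 - 8*8) = 6 - √(-318 - 64) = 6 - √(-382) = 6 - I*√382 ≈ 6.0 - 19.545*I)
I = 8 (I = 10 - 2*(-1 + 2) = 10 - 2 = 8)
I*n = 8*(6 - I*√382) = 48 - 8*I*√382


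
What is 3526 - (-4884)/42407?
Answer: 149531966/42407 ≈ 3526.1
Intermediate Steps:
3526 - (-4884)/42407 = 3526 - 1*(-4884/42407) = 3526 + 4884/42407 = 149531966/42407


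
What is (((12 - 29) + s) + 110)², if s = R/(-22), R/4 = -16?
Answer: 1113025/121 ≈ 9198.5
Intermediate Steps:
R = -64 (R = 4*(-16) = -64)
s = 32/11 (s = -64/(-22) = -64*(-1/22) = 32/11 ≈ 2.9091)
(((12 - 29) + s) + 110)² = (((12 - 29) + 32/11) + 110)² = ((-17 + 32/11) + 110)² = (-155/11 + 110)² = (1055/11)² = 1113025/121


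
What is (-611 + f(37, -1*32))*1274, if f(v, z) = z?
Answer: -819182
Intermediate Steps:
(-611 + f(37, -1*32))*1274 = (-611 - 1*32)*1274 = (-611 - 32)*1274 = -643*1274 = -819182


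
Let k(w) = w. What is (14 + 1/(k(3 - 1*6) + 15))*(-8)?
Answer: -338/3 ≈ -112.67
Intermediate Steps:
(14 + 1/(k(3 - 1*6) + 15))*(-8) = (14 + 1/((3 - 1*6) + 15))*(-8) = (14 + 1/((3 - 6) + 15))*(-8) = (14 + 1/(-3 + 15))*(-8) = (14 + 1/12)*(-8) = (169/12)*(-8) = -338/3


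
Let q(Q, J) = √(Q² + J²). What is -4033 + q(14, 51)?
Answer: -4033 + √2797 ≈ -3980.1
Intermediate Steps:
q(Q, J) = √(J² + Q²)
-4033 + q(14, 51) = -4033 + √(51² + 14²) = -4033 + √(2601 + 196) = -4033 + √2797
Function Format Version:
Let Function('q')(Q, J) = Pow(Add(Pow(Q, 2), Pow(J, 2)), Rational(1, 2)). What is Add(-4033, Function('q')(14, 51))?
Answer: Add(-4033, Pow(2797, Rational(1, 2))) ≈ -3980.1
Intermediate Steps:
Function('q')(Q, J) = Pow(Add(Pow(J, 2), Pow(Q, 2)), Rational(1, 2))
Add(-4033, Function('q')(14, 51)) = Add(-4033, Pow(Add(Pow(51, 2), Pow(14, 2)), Rational(1, 2))) = Add(-4033, Pow(Add(2601, 196), Rational(1, 2))) = Add(-4033, Pow(2797, Rational(1, 2)))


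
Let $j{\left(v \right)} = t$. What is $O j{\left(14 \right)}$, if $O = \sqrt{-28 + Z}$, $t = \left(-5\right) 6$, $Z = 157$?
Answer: $- 30 \sqrt{129} \approx -340.73$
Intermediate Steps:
$t = -30$
$j{\left(v \right)} = -30$
$O = \sqrt{129}$ ($O = \sqrt{-28 + 157} = \sqrt{129} \approx 11.358$)
$O j{\left(14 \right)} = \sqrt{129} \left(-30\right) = - 30 \sqrt{129}$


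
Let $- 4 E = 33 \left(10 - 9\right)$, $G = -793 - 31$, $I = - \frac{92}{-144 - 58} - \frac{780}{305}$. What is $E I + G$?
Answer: $- \frac{9939653}{12322} \approx -806.66$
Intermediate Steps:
$I = - \frac{12950}{6161}$ ($I = - \frac{92}{-202} - \frac{156}{61} = \left(-92\right) \left(- \frac{1}{202}\right) - \frac{156}{61} = \frac{46}{101} - \frac{156}{61} = - \frac{12950}{6161} \approx -2.1019$)
$G = -824$ ($G = -793 - 31 = -824$)
$E = - \frac{33}{4}$ ($E = - \frac{33 \left(10 - 9\right)}{4} = - \frac{33 \cdot 1}{4} = \left(- \frac{1}{4}\right) 33 = - \frac{33}{4} \approx -8.25$)
$E I + G = \left(- \frac{33}{4}\right) \left(- \frac{12950}{6161}\right) - 824 = \frac{213675}{12322} - 824 = - \frac{9939653}{12322}$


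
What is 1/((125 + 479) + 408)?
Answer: 1/1012 ≈ 0.00098814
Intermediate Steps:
1/((125 + 479) + 408) = 1/(604 + 408) = 1/1012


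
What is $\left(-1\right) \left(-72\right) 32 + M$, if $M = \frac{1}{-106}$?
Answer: $\frac{244223}{106} \approx 2304.0$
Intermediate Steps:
$M = - \frac{1}{106} \approx -0.009434$
$\left(-1\right) \left(-72\right) 32 + M = \left(-1\right) \left(-72\right) 32 - \frac{1}{106} = 72 \cdot 32 - \frac{1}{106} = 2304 - \frac{1}{106} = \frac{244223}{106}$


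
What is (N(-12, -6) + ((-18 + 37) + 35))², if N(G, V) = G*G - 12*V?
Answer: 72900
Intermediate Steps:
N(G, V) = G² - 12*V
(N(-12, -6) + ((-18 + 37) + 35))² = (((-12)² - 12*(-6)) + ((-18 + 37) + 35))² = ((144 + 72) + (19 + 35))² = (216 + 54)² = 270² = 72900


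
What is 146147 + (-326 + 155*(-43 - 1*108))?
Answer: 122416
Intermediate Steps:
146147 + (-326 + 155*(-43 - 1*108)) = 146147 + (-326 + 155*(-43 - 108)) = 146147 + (-326 + 155*(-151)) = 146147 + (-326 - 23405) = 146147 - 23731 = 122416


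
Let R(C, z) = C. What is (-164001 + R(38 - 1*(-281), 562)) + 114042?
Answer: -49640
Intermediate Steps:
(-164001 + R(38 - 1*(-281), 562)) + 114042 = (-164001 + (38 - 1*(-281))) + 114042 = (-164001 + (38 + 281)) + 114042 = (-164001 + 319) + 114042 = -163682 + 114042 = -49640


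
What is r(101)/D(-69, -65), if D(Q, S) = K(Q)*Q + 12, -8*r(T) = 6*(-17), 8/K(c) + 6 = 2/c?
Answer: 221/1795 ≈ 0.12312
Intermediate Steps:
K(c) = 8/(-6 + 2/c)
r(T) = 51/4 (r(T) = -3*(-17)/4 = -⅛*(-102) = 51/4)
D(Q, S) = 12 - 4*Q²/(-1 + 3*Q) (D(Q, S) = (-4*Q/(-1 + 3*Q))*Q + 12 = -4*Q²/(-1 + 3*Q) + 12 = 12 - 4*Q²/(-1 + 3*Q))
r(101)/D(-69, -65) = 51/(4*((4*(-3 - 1*(-69)² + 9*(-69))/(-1 + 3*(-69))))) = 51/(4*((4*(-3 - 1*4761 - 621)/(-1 - 207)))) = 51/(4*((4*(-3 - 4761 - 621)/(-208)))) = 51/(4*((4*(-1/208)*(-5385)))) = 51/(4*(5385/52)) = (51/4)*(52/5385) = 221/1795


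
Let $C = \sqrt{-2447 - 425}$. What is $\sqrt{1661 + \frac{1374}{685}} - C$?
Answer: $\frac{\sqrt{780323915}}{685} - 2 i \sqrt{718} \approx 40.78 - 53.591 i$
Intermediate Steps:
$C = 2 i \sqrt{718}$ ($C = \sqrt{-2872} = 2 i \sqrt{718} \approx 53.591 i$)
$\sqrt{1661 + \frac{1374}{685}} - C = \sqrt{1661 + \frac{1374}{685}} - 2 i \sqrt{718} = \sqrt{\frac{1139159}{685}} - 2 i \sqrt{718} = \frac{\sqrt{780323915}}{685} - 2 i \sqrt{718}$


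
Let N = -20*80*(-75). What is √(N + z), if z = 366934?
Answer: √486934 ≈ 697.81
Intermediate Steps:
N = 120000 (N = -1600*(-75) = 120000)
√(N + z) = √(120000 + 366934) = √486934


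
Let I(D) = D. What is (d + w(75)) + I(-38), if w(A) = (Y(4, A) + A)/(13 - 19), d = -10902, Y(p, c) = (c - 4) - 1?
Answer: -65785/6 ≈ -10964.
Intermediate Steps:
Y(p, c) = -5 + c (Y(p, c) = (-4 + c) - 1 = -5 + c)
w(A) = 5/6 - A/3 (w(A) = ((-5 + A) + A)/(13 - 19) = (-5 + 2*A)/(-6) = (-5 + 2*A)*(-1/6) = 5/6 - A/3)
(d + w(75)) + I(-38) = (-10902 + (5/6 - 1/3*75)) - 38 = (-10902 + (5/6 - 25)) - 38 = (-10902 - 145/6) - 38 = -65557/6 - 38 = -65785/6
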